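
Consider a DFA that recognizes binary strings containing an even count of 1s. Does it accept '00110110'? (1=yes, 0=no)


DFA has 2 states: q_even (start, accept=yes) and q_odd
Processing string '00110110' character by character:
  Position 0: read '0', 1-count=0 -> q_even (no change)
  Position 1: read '0', 1-count=0 -> q_even (no change)
  Position 2: read '1', 1-count=1 -> q_odd
  Position 3: read '1', 1-count=2 -> q_even
  Position 4: read '0', 1-count=2 -> q_even (no change)
  Position 5: read '1', 1-count=3 -> q_odd
  Position 6: read '1', 1-count=4 -> q_even
  Position 7: read '0', 1-count=4 -> q_even (no change)
Final state: q_even, total 1s = 4 (even); the DFA requires an even count -> accept

1


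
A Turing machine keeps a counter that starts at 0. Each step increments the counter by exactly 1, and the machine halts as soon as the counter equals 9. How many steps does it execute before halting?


Counter starts at 0. Counting sequence:
  Step 1: counter = 1
  Step 2: counter = 2
  Step 3: counter = 3
  Step 4: counter = 4
  Step 5: counter = 5
  Step 6: counter = 6
  ...
  Step 9: counter = 9
Counter reached 9 -> halt
Total steps = 9

9


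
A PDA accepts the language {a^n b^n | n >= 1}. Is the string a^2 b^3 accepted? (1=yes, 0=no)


Language requires equal numbers of a's and b's
PDA pushes for each 'a', pops for each 'b'
Number of a's = 2
Number of b's = 3
2 != 3 -> Reject

0


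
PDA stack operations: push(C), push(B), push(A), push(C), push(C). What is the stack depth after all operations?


Tracing stack operations:
  push(C) -> stack = [C], depth=1
  push(B) -> stack = [C,B], depth=2
  push(A) -> stack = [C,B,A], depth=3
  push(C) -> stack = [C,B,A,C], depth=4
  push(C) -> stack = [C,B,A,C,C], depth=5
Final depth = 5

5


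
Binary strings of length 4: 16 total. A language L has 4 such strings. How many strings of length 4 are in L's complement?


Alphabet: {0,1}
String length: 4
Total strings of length 4 = 2^4 = 16
Strings in L = 4
Complement = total - |L|
= 16 - 4
= 12

12


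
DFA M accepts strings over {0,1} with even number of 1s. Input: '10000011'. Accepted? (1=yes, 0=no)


DFA has 2 states: q_even (start, accept=yes) and q_odd
Processing string '10000011' character by character:
  Position 0: read '1', 1-count=1 -> q_odd
  Position 1: read '0', 1-count=1 -> q_odd (no change)
  Position 2: read '0', 1-count=1 -> q_odd (no change)
  Position 3: read '0', 1-count=1 -> q_odd (no change)
  Position 4: read '0', 1-count=1 -> q_odd (no change)
  Position 5: read '0', 1-count=1 -> q_odd (no change)
  Position 6: read '1', 1-count=2 -> q_even
  Position 7: read '1', 1-count=3 -> q_odd
Final state: q_odd, total 1s = 3 (odd); the DFA requires an even count -> reject

0


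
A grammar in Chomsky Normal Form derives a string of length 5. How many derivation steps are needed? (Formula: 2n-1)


Chomsky Normal Form derivation:
String length n = 5
Each step either:
  - Splits a nonterminal into two (n-1 such steps)
  - Converts a nonterminal to terminal (n such steps)
Total = (n-1) + n = 2n - 1
= 2(5) - 1
= 10 - 1
= 9

9


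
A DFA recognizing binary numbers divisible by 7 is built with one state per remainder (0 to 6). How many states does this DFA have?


Divisibility by 7 is tracked via the remainder mod 7: 0, 1, ..., 6
The construction assigns one state to each remainder
Number of remainders = 7

7


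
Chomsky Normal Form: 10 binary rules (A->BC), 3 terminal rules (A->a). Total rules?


CNF allows two rule forms:
  A -> BC (binary): 10 rules
  A -> a (terminal): 3 rules
Total = 10 + 3 = 13

13


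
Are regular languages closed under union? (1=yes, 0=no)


Regular languages are closed under all standard operations:
- Union: Yes (product construction)
- Intersection: Yes (product construction)
- Complement: Yes (swap accept/reject)
- Concatenation: Yes (NFA construction)
Operation: union -> Closed

1


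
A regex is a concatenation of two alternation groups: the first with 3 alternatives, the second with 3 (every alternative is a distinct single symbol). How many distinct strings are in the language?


First group: 3 alternatives
Second group: 3 alternatives
Concatenation: each choice from group 1 pairs with each from group 2
Total = 3 x 3 = 9

9


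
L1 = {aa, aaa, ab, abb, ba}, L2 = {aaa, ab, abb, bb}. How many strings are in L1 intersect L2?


L1 = {aa, aaa, ab, abb, ba}
L2 = {aaa, ab, abb, bb}
Checking each string in L1 against L2:
  'aa': in L2? No
  'aaa': in L2? Yes
  'ab': in L2? Yes
  'abb': in L2? Yes
  'ba': in L2? No
Intersection = {aaa, ab, abb}
|L1 ∩ L2| = 3

3


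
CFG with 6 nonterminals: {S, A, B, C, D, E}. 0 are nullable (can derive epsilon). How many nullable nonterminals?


Nonterminals: {S, A, B, C, D, E}
A nonterminal is nullable if it can derive epsilon
Counting nullable nonterminals: 0
Total nullable = 0

0


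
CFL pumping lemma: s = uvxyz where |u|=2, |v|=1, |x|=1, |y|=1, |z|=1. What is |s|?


|s| = |u| + |v| + |x| + |y| + |z|
= 2 + 1 + 1 + 1 + 1
= 3 + 1 + 2
= 4 + 2
= 6

6


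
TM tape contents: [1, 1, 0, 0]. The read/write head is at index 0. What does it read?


Tape: [1, 1, 0, 0]
Positions: 0 1 2 3
Values:    1 1 0 0
Head at position 0
tape[0] = 1

1


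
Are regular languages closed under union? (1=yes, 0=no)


Regular languages are closed under:
- Union (DFA product construction)
- Intersection (DFA product construction)
- Complement (swap accept/reject states)
- Concatenation (NFA construction)
- Kleene star (NFA construction)
union is in this list
Therefore: closed

1


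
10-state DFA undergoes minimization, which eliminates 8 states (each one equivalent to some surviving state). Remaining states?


Original DFA: 10 states
Redundant states removed: 8
Minimized states = original - removed
= 10 - 8
= 2

2


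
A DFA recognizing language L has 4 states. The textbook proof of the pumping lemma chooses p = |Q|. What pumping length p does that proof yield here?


Pumping lemma for regular languages (standard proof):
Take p = |Q|, the number of DFA states.
Any string of length >= |Q| passes through |Q|+1 states while reading its first |Q| symbols,
so by pigeonhole some state repeats, giving the loop that can be pumped.
Here |Q| = 4
Therefore the proof uses p = 4

4


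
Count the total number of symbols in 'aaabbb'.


String: 'aaabbb'
Counting characters:
  'a' appears 3 time(s)
  'b' appears 3 time(s)
Total length = 3 + 3 = 6

6


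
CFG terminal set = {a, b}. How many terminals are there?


Terminal symbols: a, b
Counting each: a (#1), b (#2)
Total = 2

2


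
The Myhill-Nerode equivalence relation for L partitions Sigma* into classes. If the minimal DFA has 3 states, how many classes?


Myhill-Nerode theorem:
Number of equivalence classes = number of states in minimal DFA
Minimal DFA states = 3
Therefore equivalence classes = 3

3


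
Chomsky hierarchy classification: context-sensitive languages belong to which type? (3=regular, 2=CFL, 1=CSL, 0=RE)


Chomsky hierarchy levels:
  Type 3: Regular (DFA/NFA/regex)
  Type 2: Context-free (PDA)
  Type 1: Context-sensitive
  Type 0: Recursively enumerable (TM)
'context-sensitive' corresponds to Type 1

1


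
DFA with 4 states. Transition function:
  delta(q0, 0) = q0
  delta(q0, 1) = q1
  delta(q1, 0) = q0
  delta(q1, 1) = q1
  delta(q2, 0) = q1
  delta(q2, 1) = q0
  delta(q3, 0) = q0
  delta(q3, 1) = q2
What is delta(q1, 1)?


Looking up transition function:
delta(q1, 1) in the table
Row: q1, Column: 1
Result: q1

q1


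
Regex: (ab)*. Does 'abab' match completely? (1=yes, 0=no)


Pattern: (ab)*
String: 'abab'
Pattern requires: zero or more repetitions of 'ab'
Pairs: ['ab', 'ab']
All pairs are 'ab'? Yes
Result: 1

1


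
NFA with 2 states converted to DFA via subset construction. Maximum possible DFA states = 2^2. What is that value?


NFA has 2 states
Subset construction: each DFA state = subset of NFA states
Maximum subsets = 2^2
2^2 = 4

4


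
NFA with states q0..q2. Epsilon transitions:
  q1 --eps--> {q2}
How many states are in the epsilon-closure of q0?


Starting from q0
Initialize closure = {q0}
q0 has no outgoing epsilon transitions -> nothing to add
Final closure: {q0}
Size = 1

1


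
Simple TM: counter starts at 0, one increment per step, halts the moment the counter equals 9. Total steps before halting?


Counter starts at 0. Counting sequence:
  Step 1: counter = 1
  Step 2: counter = 2
  Step 3: counter = 3
  Step 4: counter = 4
  Step 5: counter = 5
  Step 6: counter = 6
  ...
  Step 9: counter = 9
Counter reached 9 -> halt
Total steps = 9

9


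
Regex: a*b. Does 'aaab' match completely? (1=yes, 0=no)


Pattern: a*b
String: 'aaab'
Pattern requires: zero or more 'a's followed by exactly one 'b'
Found 3 leading 'a's
Remaining: 'b'
Remaining is exactly 'b' -> match
Result: 1

1


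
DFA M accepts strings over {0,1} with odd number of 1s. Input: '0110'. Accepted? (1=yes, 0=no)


DFA has 2 states: q_even (start, accept=no) and q_odd
Processing string '0110' character by character:
  Position 0: read '0', 1-count=0 -> q_even (no change)
  Position 1: read '1', 1-count=1 -> q_odd
  Position 2: read '1', 1-count=2 -> q_even
  Position 3: read '0', 1-count=2 -> q_even (no change)
Final state: q_even, total 1s = 2 (even); the DFA requires an odd count -> reject

0


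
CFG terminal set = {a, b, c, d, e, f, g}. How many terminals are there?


Terminal symbols: a, b, c, d, e, f, g
Counting each: a (#1), b (#2), c (#3), d (#4), e (#5), f (#6), g (#7)
Total = 7

7


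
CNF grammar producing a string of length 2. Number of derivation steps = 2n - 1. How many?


Chomsky Normal Form derivation:
String length n = 2
Each step either:
  - Splits a nonterminal into two (n-1 such steps)
  - Converts a nonterminal to terminal (n such steps)
Total = (n-1) + n = 2n - 1
= 2(2) - 1
= 4 - 1
= 3

3


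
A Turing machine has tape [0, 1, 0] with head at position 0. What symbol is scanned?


Tape: [0, 1, 0]
Positions: 0 1 2
Values:    0 1 0
Head at position 0
tape[0] = 0

0


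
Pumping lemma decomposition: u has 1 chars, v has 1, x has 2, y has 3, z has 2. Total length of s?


|s| = |u| + |v| + |x| + |y| + |z|
= 1 + 1 + 2 + 3 + 2
= 2 + 2 + 5
= 4 + 5
= 9

9


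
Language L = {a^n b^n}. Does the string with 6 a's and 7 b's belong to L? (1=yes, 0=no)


Language requires equal numbers of a's and b's
PDA pushes for each 'a', pops for each 'b'
Number of a's = 6
Number of b's = 7
6 != 7 -> Reject

0


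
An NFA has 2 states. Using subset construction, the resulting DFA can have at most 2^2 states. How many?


NFA has 2 states
Subset construction: each DFA state = subset of NFA states
Maximum subsets = 2^2
2^2 = 4

4


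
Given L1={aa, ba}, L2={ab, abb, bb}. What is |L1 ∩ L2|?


L1 = {aa, ba}
L2 = {ab, abb, bb}
Checking each string in L1 against L2:
  'aa': in L2? No
  'ba': in L2? No
Intersection = {}
|L1 ∩ L2| = 0

0


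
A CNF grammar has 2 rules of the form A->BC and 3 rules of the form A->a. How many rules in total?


CNF allows two rule forms:
  A -> BC (binary): 2 rules
  A -> a (terminal): 3 rules
Total = 2 + 3 = 5

5


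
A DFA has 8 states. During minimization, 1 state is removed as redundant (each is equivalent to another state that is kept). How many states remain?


Original DFA: 8 states
Redundant states removed: 1
Minimized states = original - removed
= 8 - 1
= 7

7


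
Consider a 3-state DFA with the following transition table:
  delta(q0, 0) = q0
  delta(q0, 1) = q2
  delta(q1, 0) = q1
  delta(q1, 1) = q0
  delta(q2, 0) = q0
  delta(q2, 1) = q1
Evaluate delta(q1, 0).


Looking up transition function:
delta(q1, 0) in the table
Row: q1, Column: 0
Result: q1

q1


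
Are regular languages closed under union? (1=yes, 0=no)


Regular languages are closed under:
- Union (DFA product construction)
- Intersection (DFA product construction)
- Complement (swap accept/reject states)
- Concatenation (NFA construction)
- Kleene star (NFA construction)
union is in this list
Therefore: closed

1


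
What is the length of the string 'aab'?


String: 'aab'
Counting characters:
  'a' appears 2 time(s)
  'b' appears 1 time(s)
Total length = 2 + 1 = 3

3


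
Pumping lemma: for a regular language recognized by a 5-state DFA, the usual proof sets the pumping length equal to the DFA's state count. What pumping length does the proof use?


Pumping lemma for regular languages (standard proof):
Take p = |Q|, the number of DFA states.
Any string of length >= |Q| passes through |Q|+1 states while reading its first |Q| symbols,
so by pigeonhole some state repeats, giving the loop that can be pumped.
Here |Q| = 5
Therefore the proof uses p = 5

5


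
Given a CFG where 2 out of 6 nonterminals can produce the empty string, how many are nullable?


Nonterminals: {S, A, B, C, D, E}
A nonterminal is nullable if it can derive epsilon
Counting nullable nonterminals: 2
Total nullable = 2

2


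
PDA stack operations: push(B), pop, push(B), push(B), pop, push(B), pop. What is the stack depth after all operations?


Tracing stack operations:
  push(B) -> stack = [B], depth=1
  pop -> removed B, stack = [], depth=0
  push(B) -> stack = [B], depth=1
  push(B) -> stack = [B,B], depth=2
  pop -> removed B, stack = [B], depth=1
  push(B) -> stack = [B,B], depth=2
  pop -> removed B, stack = [B], depth=1
Final depth = 1

1


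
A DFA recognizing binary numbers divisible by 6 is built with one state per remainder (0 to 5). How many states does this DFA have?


Divisibility by 6 is tracked via the remainder mod 6: 0, 1, ..., 5
The construction assigns one state to each remainder
Number of remainders = 6

6


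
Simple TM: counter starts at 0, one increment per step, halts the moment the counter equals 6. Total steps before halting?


Counter starts at 0. Counting sequence:
  Step 1: counter = 1
  Step 2: counter = 2
  Step 3: counter = 3
  Step 4: counter = 4
  Step 5: counter = 5
  Step 6: counter = 6
Counter reached 6 -> halt
Total steps = 6

6


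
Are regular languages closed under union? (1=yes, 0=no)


Regular languages are closed under all standard operations:
- Union: Yes (product construction)
- Intersection: Yes (product construction)
- Complement: Yes (swap accept/reject)
- Concatenation: Yes (NFA construction)
Operation: union -> Closed

1


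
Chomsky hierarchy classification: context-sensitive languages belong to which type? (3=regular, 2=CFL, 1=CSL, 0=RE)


Chomsky hierarchy levels:
  Type 3: Regular (DFA/NFA/regex)
  Type 2: Context-free (PDA)
  Type 1: Context-sensitive
  Type 0: Recursively enumerable (TM)
'context-sensitive' corresponds to Type 1

1


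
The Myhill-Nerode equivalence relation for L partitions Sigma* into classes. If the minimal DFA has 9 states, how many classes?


Myhill-Nerode theorem:
Number of equivalence classes = number of states in minimal DFA
Minimal DFA states = 9
Therefore equivalence classes = 9

9


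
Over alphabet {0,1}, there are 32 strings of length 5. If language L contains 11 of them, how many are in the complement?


Alphabet: {0,1}
String length: 5
Total strings of length 5 = 2^5 = 32
Strings in L = 11
Complement = total - |L|
= 32 - 11
= 21

21


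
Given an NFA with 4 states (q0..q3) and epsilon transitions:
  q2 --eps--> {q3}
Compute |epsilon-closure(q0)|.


Starting from q0
Initialize closure = {q0}
q0 has no outgoing epsilon transitions -> nothing to add
Final closure: {q0}
Size = 1

1


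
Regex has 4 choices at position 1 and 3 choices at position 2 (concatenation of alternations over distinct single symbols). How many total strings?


First group: 4 alternatives
Second group: 3 alternatives
Concatenation: each choice from group 1 pairs with each from group 2
Total = 4 x 3 = 12

12


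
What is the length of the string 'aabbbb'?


String: 'aabbbb'
Counting characters:
  'a' appears 2 time(s)
  'b' appears 4 time(s)
Total length = 2 + 4 = 6

6


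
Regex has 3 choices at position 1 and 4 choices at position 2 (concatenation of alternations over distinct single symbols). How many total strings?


First group: 3 alternatives
Second group: 4 alternatives
Concatenation: each choice from group 1 pairs with each from group 2
Total = 3 x 4 = 12

12


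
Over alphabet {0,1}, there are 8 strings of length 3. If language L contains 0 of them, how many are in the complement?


Alphabet: {0,1}
String length: 3
Total strings of length 3 = 2^3 = 8
Strings in L = 0
Complement = total - |L|
= 8 - 0
= 8

8


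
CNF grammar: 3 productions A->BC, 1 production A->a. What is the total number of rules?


CNF allows two rule forms:
  A -> BC (binary): 3 rules
  A -> a (terminal): 1 rule
Total = 3 + 1 = 4

4


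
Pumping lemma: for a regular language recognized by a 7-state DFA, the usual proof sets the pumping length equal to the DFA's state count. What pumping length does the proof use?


Pumping lemma for regular languages (standard proof):
Take p = |Q|, the number of DFA states.
Any string of length >= |Q| passes through |Q|+1 states while reading its first |Q| symbols,
so by pigeonhole some state repeats, giving the loop that can be pumped.
Here |Q| = 7
Therefore the proof uses p = 7

7


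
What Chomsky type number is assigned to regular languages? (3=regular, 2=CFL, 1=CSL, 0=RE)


Chomsky hierarchy levels:
  Type 3: Regular (DFA/NFA/regex)
  Type 2: Context-free (PDA)
  Type 1: Context-sensitive
  Type 0: Recursively enumerable (TM)
'regular' corresponds to Type 3

3


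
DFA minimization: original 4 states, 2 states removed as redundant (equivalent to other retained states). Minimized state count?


Original DFA: 4 states
Redundant states removed: 2
Minimized states = original - removed
= 4 - 2
= 2

2


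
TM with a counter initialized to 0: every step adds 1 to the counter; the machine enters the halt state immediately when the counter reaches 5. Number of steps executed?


Counter starts at 0. Counting sequence:
  Step 1: counter = 1
  Step 2: counter = 2
  Step 3: counter = 3
  Step 4: counter = 4
  Step 5: counter = 5
Counter reached 5 -> halt
Total steps = 5

5


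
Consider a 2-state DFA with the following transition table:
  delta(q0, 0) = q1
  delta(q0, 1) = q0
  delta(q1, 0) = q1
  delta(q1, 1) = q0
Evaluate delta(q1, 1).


Looking up transition function:
delta(q1, 1) in the table
Row: q1, Column: 1
Result: q0

q0


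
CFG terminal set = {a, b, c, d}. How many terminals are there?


Terminal symbols: a, b, c, d
Counting each: a (#1), b (#2), c (#3), d (#4)
Total = 4

4


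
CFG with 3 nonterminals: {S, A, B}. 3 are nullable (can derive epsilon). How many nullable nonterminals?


Nonterminals: {S, A, B}
A nonterminal is nullable if it can derive epsilon
Counting nullable nonterminals: 3
Total nullable = 3

3


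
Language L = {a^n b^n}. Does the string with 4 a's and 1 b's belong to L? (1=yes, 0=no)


Language requires equal numbers of a's and b's
PDA pushes for each 'a', pops for each 'b'
Number of a's = 4
Number of b's = 1
4 != 1 -> Reject

0


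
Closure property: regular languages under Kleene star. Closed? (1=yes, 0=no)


Regular languages are closed under:
- Union (DFA product construction)
- Intersection (DFA product construction)
- Complement (swap accept/reject states)
- Concatenation (NFA construction)
- Kleene star (NFA construction)
Kleene star is in this list
Therefore: closed

1


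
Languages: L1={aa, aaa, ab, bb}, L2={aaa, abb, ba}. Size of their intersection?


L1 = {aa, aaa, ab, bb}
L2 = {aaa, abb, ba}
Checking each string in L1 against L2:
  'aa': in L2? No
  'aaa': in L2? Yes
  'ab': in L2? No
  'bb': in L2? No
Intersection = {aaa}
|L1 ∩ L2| = 1

1


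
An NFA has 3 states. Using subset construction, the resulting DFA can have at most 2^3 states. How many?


NFA has 3 states
Subset construction: each DFA state = subset of NFA states
Maximum subsets = 2^3
2^3 = 8

8


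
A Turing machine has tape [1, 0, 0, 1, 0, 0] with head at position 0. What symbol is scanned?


Tape: [1, 0, 0, 1, 0, 0]
Positions: 0 1 2 3 4 5
Values:    1 0 0 1 0 0
Head at position 0
tape[0] = 1

1


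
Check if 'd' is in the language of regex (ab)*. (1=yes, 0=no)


Pattern: (ab)*
String: 'd'
Pattern requires: zero or more repetitions of 'ab'
Length 1 is odd -> cannot be (ab)* -> no match
Result: 0

0


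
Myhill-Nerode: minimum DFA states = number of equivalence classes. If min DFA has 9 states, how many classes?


Myhill-Nerode theorem:
Number of equivalence classes = number of states in minimal DFA
Minimal DFA states = 9
Therefore equivalence classes = 9

9


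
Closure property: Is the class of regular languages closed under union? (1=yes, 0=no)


Regular languages are closed under all standard operations:
- Union: Yes (product construction)
- Intersection: Yes (product construction)
- Complement: Yes (swap accept/reject)
- Concatenation: Yes (NFA construction)
Operation: union -> Closed

1


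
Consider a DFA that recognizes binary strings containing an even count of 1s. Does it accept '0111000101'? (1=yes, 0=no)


DFA has 2 states: q_even (start, accept=yes) and q_odd
Processing string '0111000101' character by character:
  Position 0: read '0', 1-count=0 -> q_even (no change)
  Position 1: read '1', 1-count=1 -> q_odd
  Position 2: read '1', 1-count=2 -> q_even
  Position 3: read '1', 1-count=3 -> q_odd
  Position 4: read '0', 1-count=3 -> q_odd (no change)
  Position 5: read '0', 1-count=3 -> q_odd (no change)
  Position 6: read '0', 1-count=3 -> q_odd (no change)
  Position 7: read '1', 1-count=4 -> q_even
  Position 8: read '0', 1-count=4 -> q_even (no change)
  Position 9: read '1', 1-count=5 -> q_odd
Final state: q_odd, total 1s = 5 (odd); the DFA requires an even count -> reject

0


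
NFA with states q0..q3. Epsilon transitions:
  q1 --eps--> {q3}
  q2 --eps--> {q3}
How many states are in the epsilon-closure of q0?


Starting from q0
Initialize closure = {q0}
q0 has no outgoing epsilon transitions -> nothing to add
Final closure: {q0}
Size = 1

1


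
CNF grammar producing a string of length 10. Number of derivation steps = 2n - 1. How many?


Chomsky Normal Form derivation:
String length n = 10
Each step either:
  - Splits a nonterminal into two (n-1 such steps)
  - Converts a nonterminal to terminal (n such steps)
Total = (n-1) + n = 2n - 1
= 2(10) - 1
= 20 - 1
= 19

19


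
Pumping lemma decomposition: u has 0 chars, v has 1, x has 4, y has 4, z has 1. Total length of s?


|s| = |u| + |v| + |x| + |y| + |z|
= 0 + 1 + 4 + 4 + 1
= 1 + 4 + 5
= 5 + 5
= 10

10


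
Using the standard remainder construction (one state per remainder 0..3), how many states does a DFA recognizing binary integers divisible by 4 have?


Divisibility by 4 is tracked via the remainder mod 4: 0, 1, ..., 3
The construction assigns one state to each remainder
Number of remainders = 4

4


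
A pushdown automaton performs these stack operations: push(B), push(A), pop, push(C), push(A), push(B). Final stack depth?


Tracing stack operations:
  push(B) -> stack = [B], depth=1
  push(A) -> stack = [B,A], depth=2
  pop -> removed A, stack = [B], depth=1
  push(C) -> stack = [B,C], depth=2
  push(A) -> stack = [B,C,A], depth=3
  push(B) -> stack = [B,C,A,B], depth=4
Final depth = 4

4


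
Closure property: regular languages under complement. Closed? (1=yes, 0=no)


Regular languages are closed under:
- Union (DFA product construction)
- Intersection (DFA product construction)
- Complement (swap accept/reject states)
- Concatenation (NFA construction)
- Kleene star (NFA construction)
complement is in this list
Therefore: closed

1


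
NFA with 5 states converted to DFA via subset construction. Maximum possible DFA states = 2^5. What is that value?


NFA has 5 states
Subset construction: each DFA state = subset of NFA states
Maximum subsets = 2^5
2^5 = 32

32


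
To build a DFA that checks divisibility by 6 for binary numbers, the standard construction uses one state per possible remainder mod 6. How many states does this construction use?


Divisibility by 6 is tracked via the remainder mod 6: 0, 1, ..., 5
The construction assigns one state to each remainder
Number of remainders = 6

6


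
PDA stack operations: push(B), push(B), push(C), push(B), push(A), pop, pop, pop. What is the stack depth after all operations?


Tracing stack operations:
  push(B) -> stack = [B], depth=1
  push(B) -> stack = [B,B], depth=2
  push(C) -> stack = [B,B,C], depth=3
  push(B) -> stack = [B,B,C,B], depth=4
  push(A) -> stack = [B,B,C,B,A], depth=5
  pop -> removed A, stack = [B,B,C,B], depth=4
  pop -> removed B, stack = [B,B,C], depth=3
  pop -> removed C, stack = [B,B], depth=2
Final depth = 2

2


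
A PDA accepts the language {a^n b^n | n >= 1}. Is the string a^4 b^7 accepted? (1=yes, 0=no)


Language requires equal numbers of a's and b's
PDA pushes for each 'a', pops for each 'b'
Number of a's = 4
Number of b's = 7
4 != 7 -> Reject

0


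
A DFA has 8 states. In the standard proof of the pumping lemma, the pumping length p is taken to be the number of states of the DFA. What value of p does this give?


Pumping lemma for regular languages (standard proof):
Take p = |Q|, the number of DFA states.
Any string of length >= |Q| passes through |Q|+1 states while reading its first |Q| symbols,
so by pigeonhole some state repeats, giving the loop that can be pumped.
Here |Q| = 8
Therefore the proof uses p = 8

8


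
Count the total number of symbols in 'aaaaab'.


String: 'aaaaab'
Counting characters:
  'a' appears 5 time(s)
  'b' appears 1 time(s)
Total length = 5 + 1 = 6

6


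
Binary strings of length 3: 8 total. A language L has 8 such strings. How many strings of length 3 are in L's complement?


Alphabet: {0,1}
String length: 3
Total strings of length 3 = 2^3 = 8
Strings in L = 8
Complement = total - |L|
= 8 - 8
= 0

0


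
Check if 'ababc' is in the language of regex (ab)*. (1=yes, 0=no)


Pattern: (ab)*
String: 'ababc'
Pattern requires: zero or more repetitions of 'ab'
Length 5 is odd -> cannot be (ab)* -> no match
Result: 0

0


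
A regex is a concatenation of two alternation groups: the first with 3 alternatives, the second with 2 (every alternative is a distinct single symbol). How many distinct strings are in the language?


First group: 3 alternatives
Second group: 2 alternatives
Concatenation: each choice from group 1 pairs with each from group 2
Total = 3 x 2 = 6

6


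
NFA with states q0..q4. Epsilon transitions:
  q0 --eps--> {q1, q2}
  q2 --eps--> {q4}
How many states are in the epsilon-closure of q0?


Starting from q0
Initialize closure = {q0}
Follow epsilon from q0 -> add q1
Follow epsilon from q0 -> add q2
Follow epsilon from q2 -> add q4
Final closure: {q0, q1, q2, q4}
Size = 4

4


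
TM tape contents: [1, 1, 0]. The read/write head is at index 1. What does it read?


Tape: [1, 1, 0]
Positions: 0 1 2
Values:    1 1 0
Head at position 1
tape[1] = 1

1


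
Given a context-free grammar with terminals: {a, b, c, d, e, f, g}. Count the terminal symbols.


Terminal symbols: a, b, c, d, e, f, g
Counting each: a (#1), b (#2), c (#3), d (#4), e (#5), f (#6), g (#7)
Total = 7

7


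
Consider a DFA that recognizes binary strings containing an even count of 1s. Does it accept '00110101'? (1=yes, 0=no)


DFA has 2 states: q_even (start, accept=yes) and q_odd
Processing string '00110101' character by character:
  Position 0: read '0', 1-count=0 -> q_even (no change)
  Position 1: read '0', 1-count=0 -> q_even (no change)
  Position 2: read '1', 1-count=1 -> q_odd
  Position 3: read '1', 1-count=2 -> q_even
  Position 4: read '0', 1-count=2 -> q_even (no change)
  Position 5: read '1', 1-count=3 -> q_odd
  Position 6: read '0', 1-count=3 -> q_odd (no change)
  Position 7: read '1', 1-count=4 -> q_even
Final state: q_even, total 1s = 4 (even); the DFA requires an even count -> accept

1


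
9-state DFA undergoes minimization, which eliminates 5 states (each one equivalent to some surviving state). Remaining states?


Original DFA: 9 states
Redundant states removed: 5
Minimized states = original - removed
= 9 - 5
= 4

4


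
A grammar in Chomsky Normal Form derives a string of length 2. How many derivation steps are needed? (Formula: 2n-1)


Chomsky Normal Form derivation:
String length n = 2
Each step either:
  - Splits a nonterminal into two (n-1 such steps)
  - Converts a nonterminal to terminal (n such steps)
Total = (n-1) + n = 2n - 1
= 2(2) - 1
= 4 - 1
= 3

3


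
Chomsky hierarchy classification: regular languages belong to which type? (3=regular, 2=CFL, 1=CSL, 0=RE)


Chomsky hierarchy levels:
  Type 3: Regular (DFA/NFA/regex)
  Type 2: Context-free (PDA)
  Type 1: Context-sensitive
  Type 0: Recursively enumerable (TM)
'regular' corresponds to Type 3

3


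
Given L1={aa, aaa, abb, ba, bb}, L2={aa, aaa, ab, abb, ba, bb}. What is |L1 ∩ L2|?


L1 = {aa, aaa, abb, ba, bb}
L2 = {aa, aaa, ab, abb, ba, bb}
Checking each string in L1 against L2:
  'aa': in L2? Yes
  'aaa': in L2? Yes
  'abb': in L2? Yes
  'ba': in L2? Yes
  'bb': in L2? Yes
Intersection = {aa, aaa, abb, ba, bb}
|L1 ∩ L2| = 5

5


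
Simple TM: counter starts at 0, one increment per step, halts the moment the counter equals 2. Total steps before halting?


Counter starts at 0. Counting sequence:
  Step 1: counter = 1
  Step 2: counter = 2
Counter reached 2 -> halt
Total steps = 2

2


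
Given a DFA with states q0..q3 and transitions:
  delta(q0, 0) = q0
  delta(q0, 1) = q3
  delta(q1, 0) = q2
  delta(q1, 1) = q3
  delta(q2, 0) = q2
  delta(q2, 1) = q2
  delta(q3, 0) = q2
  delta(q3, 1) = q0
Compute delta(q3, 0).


Looking up transition function:
delta(q3, 0) in the table
Row: q3, Column: 0
Result: q2

q2


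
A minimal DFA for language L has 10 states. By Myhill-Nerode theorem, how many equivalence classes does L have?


Myhill-Nerode theorem:
Number of equivalence classes = number of states in minimal DFA
Minimal DFA states = 10
Therefore equivalence classes = 10

10


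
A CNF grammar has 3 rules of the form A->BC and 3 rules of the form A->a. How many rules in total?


CNF allows two rule forms:
  A -> BC (binary): 3 rules
  A -> a (terminal): 3 rules
Total = 3 + 3 = 6

6


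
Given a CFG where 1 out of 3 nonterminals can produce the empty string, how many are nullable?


Nonterminals: {S, A, B}
A nonterminal is nullable if it can derive epsilon
Counting nullable nonterminals: 1
Total nullable = 1

1


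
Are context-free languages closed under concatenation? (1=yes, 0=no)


CFL closure properties:
  Closed under: union, concatenation, Kleene star
  NOT closed under: intersection, complement
Operation 'concatenation' is in closed list -> Yes (closed)

1


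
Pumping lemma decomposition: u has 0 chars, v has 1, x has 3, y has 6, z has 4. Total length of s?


|s| = |u| + |v| + |x| + |y| + |z|
= 0 + 1 + 3 + 6 + 4
= 1 + 3 + 10
= 4 + 10
= 14

14


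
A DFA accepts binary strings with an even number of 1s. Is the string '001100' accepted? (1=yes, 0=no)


DFA has 2 states: q_even (start, accept=yes) and q_odd
Processing string '001100' character by character:
  Position 0: read '0', 1-count=0 -> q_even (no change)
  Position 1: read '0', 1-count=0 -> q_even (no change)
  Position 2: read '1', 1-count=1 -> q_odd
  Position 3: read '1', 1-count=2 -> q_even
  Position 4: read '0', 1-count=2 -> q_even (no change)
  Position 5: read '0', 1-count=2 -> q_even (no change)
Final state: q_even, total 1s = 2 (even); the DFA requires an even count -> accept

1


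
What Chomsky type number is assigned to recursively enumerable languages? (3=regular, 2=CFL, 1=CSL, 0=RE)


Chomsky hierarchy levels:
  Type 3: Regular (DFA/NFA/regex)
  Type 2: Context-free (PDA)
  Type 1: Context-sensitive
  Type 0: Recursively enumerable (TM)
'recursively enumerable' corresponds to Type 0

0


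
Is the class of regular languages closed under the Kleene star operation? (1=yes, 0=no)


Regular languages are closed under:
- Union (DFA product construction)
- Intersection (DFA product construction)
- Complement (swap accept/reject states)
- Concatenation (NFA construction)
- Kleene star (NFA construction)
Kleene star is in this list
Therefore: closed

1


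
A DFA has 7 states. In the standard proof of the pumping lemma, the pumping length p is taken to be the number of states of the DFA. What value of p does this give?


Pumping lemma for regular languages (standard proof):
Take p = |Q|, the number of DFA states.
Any string of length >= |Q| passes through |Q|+1 states while reading its first |Q| symbols,
so by pigeonhole some state repeats, giving the loop that can be pumped.
Here |Q| = 7
Therefore the proof uses p = 7

7


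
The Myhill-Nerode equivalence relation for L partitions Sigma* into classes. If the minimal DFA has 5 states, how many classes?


Myhill-Nerode theorem:
Number of equivalence classes = number of states in minimal DFA
Minimal DFA states = 5
Therefore equivalence classes = 5

5


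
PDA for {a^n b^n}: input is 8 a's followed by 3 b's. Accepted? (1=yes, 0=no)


Language requires equal numbers of a's and b's
PDA pushes for each 'a', pops for each 'b'
Number of a's = 8
Number of b's = 3
8 != 3 -> Reject

0


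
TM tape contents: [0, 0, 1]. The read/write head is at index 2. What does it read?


Tape: [0, 0, 1]
Positions: 0 1 2
Values:    0 0 1
Head at position 2
tape[2] = 1

1


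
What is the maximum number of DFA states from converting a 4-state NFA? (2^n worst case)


NFA has 4 states
Subset construction: each DFA state = subset of NFA states
Maximum subsets = 2^4
2^4 = 16

16


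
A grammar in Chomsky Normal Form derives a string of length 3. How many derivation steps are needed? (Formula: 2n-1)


Chomsky Normal Form derivation:
String length n = 3
Each step either:
  - Splits a nonterminal into two (n-1 such steps)
  - Converts a nonterminal to terminal (n such steps)
Total = (n-1) + n = 2n - 1
= 2(3) - 1
= 6 - 1
= 5

5


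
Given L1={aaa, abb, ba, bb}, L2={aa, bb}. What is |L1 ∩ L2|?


L1 = {aaa, abb, ba, bb}
L2 = {aa, bb}
Checking each string in L1 against L2:
  'aaa': in L2? No
  'abb': in L2? No
  'ba': in L2? No
  'bb': in L2? Yes
Intersection = {bb}
|L1 ∩ L2| = 1

1


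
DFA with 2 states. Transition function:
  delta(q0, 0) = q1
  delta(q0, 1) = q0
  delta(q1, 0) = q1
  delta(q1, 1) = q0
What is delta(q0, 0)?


Looking up transition function:
delta(q0, 0) in the table
Row: q0, Column: 0
Result: q1

q1


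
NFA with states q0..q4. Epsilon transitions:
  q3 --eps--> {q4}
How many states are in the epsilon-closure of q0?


Starting from q0
Initialize closure = {q0}
q0 has no outgoing epsilon transitions -> nothing to add
Final closure: {q0}
Size = 1

1


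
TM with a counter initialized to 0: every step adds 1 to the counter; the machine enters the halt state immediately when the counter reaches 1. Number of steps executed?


Counter starts at 0. Counting sequence:
  Step 1: counter = 1
Counter reached 1 -> halt
Total steps = 1

1


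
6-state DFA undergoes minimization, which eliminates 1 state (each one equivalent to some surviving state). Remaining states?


Original DFA: 6 states
Redundant states removed: 1
Minimized states = original - removed
= 6 - 1
= 5

5


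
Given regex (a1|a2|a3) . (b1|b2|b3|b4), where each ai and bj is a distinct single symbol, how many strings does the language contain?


First group: 3 alternatives
Second group: 4 alternatives
Concatenation: each choice from group 1 pairs with each from group 2
Total = 3 x 4 = 12

12


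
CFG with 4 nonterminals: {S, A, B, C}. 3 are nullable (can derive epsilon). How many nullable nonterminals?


Nonterminals: {S, A, B, C}
A nonterminal is nullable if it can derive epsilon
Counting nullable nonterminals: 3
Total nullable = 3

3


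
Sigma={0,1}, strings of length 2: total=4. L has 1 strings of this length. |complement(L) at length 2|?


Alphabet: {0,1}
String length: 2
Total strings of length 2 = 2^2 = 4
Strings in L = 1
Complement = total - |L|
= 4 - 1
= 3

3


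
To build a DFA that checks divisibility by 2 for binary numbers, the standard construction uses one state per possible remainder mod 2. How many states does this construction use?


Divisibility by 2 is tracked via the remainder mod 2: 0, 1, ..., 1
The construction assigns one state to each remainder
Number of remainders = 2

2


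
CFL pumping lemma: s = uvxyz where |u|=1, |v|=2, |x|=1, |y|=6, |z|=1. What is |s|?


|s| = |u| + |v| + |x| + |y| + |z|
= 1 + 2 + 1 + 6 + 1
= 3 + 1 + 7
= 4 + 7
= 11

11


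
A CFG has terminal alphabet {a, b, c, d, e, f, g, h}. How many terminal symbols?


Terminal symbols: a, b, c, d, e, f, g, h
Counting each: a (#1), b (#2), c (#3), d (#4), e (#5), f (#6), g (#7), h (#8)
Total = 8

8


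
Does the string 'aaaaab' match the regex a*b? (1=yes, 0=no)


Pattern: a*b
String: 'aaaaab'
Pattern requires: zero or more 'a's followed by exactly one 'b'
Found 5 leading 'a's
Remaining: 'b'
Remaining is exactly 'b' -> match
Result: 1

1


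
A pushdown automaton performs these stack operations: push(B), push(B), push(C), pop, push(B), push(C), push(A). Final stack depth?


Tracing stack operations:
  push(B) -> stack = [B], depth=1
  push(B) -> stack = [B,B], depth=2
  push(C) -> stack = [B,B,C], depth=3
  pop -> removed C, stack = [B,B], depth=2
  push(B) -> stack = [B,B,B], depth=3
  push(C) -> stack = [B,B,B,C], depth=4
  push(A) -> stack = [B,B,B,C,A], depth=5
Final depth = 5

5


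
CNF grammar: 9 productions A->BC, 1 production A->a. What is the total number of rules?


CNF allows two rule forms:
  A -> BC (binary): 9 rules
  A -> a (terminal): 1 rule
Total = 9 + 1 = 10

10


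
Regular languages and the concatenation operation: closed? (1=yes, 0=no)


Regular languages are closed under all standard operations:
- Union: Yes (product construction)
- Intersection: Yes (product construction)
- Complement: Yes (swap accept/reject)
- Concatenation: Yes (NFA construction)
Operation: concatenation -> Closed

1


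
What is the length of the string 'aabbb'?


String: 'aabbb'
Counting characters:
  'a' appears 2 time(s)
  'b' appears 3 time(s)
Total length = 2 + 3 = 5

5


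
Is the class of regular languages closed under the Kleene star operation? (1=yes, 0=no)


Regular languages are closed under:
- Union (DFA product construction)
- Intersection (DFA product construction)
- Complement (swap accept/reject states)
- Concatenation (NFA construction)
- Kleene star (NFA construction)
Kleene star is in this list
Therefore: closed

1


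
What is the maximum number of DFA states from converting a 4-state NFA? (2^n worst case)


NFA has 4 states
Subset construction: each DFA state = subset of NFA states
Maximum subsets = 2^4
2^4 = 16

16


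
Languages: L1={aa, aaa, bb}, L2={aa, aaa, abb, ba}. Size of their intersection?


L1 = {aa, aaa, bb}
L2 = {aa, aaa, abb, ba}
Checking each string in L1 against L2:
  'aa': in L2? Yes
  'aaa': in L2? Yes
  'bb': in L2? No
Intersection = {aa, aaa}
|L1 ∩ L2| = 2

2


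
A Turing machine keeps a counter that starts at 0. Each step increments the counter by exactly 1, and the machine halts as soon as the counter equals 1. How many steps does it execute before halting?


Counter starts at 0. Counting sequence:
  Step 1: counter = 1
Counter reached 1 -> halt
Total steps = 1

1


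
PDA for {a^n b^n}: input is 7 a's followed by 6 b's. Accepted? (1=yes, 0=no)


Language requires equal numbers of a's and b's
PDA pushes for each 'a', pops for each 'b'
Number of a's = 7
Number of b's = 6
7 != 6 -> Reject

0


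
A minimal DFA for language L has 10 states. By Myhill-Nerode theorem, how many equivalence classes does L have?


Myhill-Nerode theorem:
Number of equivalence classes = number of states in minimal DFA
Minimal DFA states = 10
Therefore equivalence classes = 10

10
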